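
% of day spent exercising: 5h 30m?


22.9%

Time: 330 minutes
Day: 1440 minutes
Percentage = (330/1440) × 100 ≈ 22.9%


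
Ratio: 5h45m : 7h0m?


Duration 1: 345 minutes
Duration 2: 420 minutes
Ratio = 345:420
GCD = 15
Simplified = 23:28
As a decimal: 23/28 ≈ 0.82

23:28 (0.82)


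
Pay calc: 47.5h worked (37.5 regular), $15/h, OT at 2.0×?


$862.50

Regular: 37.5h × $15 = $562.50
Overtime: 47.5 - 37.5 = 10.0h
OT pay: 10.0h × $15 × 2.0 = $300.00
Total = $562.50 + $300.00 = $862.50


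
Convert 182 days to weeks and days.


26 weeks 0 days

Weeks: 182 ÷ 7 = 26 remainder 0


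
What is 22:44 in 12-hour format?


10:44 PM

Hour: 22
22 - 12 = 10 → PM


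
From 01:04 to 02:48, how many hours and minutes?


1h 44m

End time in minutes: 2×60 + 48 = 168
Start time in minutes: 1×60 + 4 = 64
Difference = 168 - 64 = 104 minutes
= 1 hours 44 minutes


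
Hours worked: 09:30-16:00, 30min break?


Total time = (16×60+0) - (9×60+30)
= 960 - 570 = 390 min
Minus break: 390 - 30 = 360 min
= 6h 0m

6h 0m (360 minutes)


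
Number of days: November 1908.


Month: November (month 11)
November has 30 days

30 days


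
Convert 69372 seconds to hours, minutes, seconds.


19h 16m 12s

Hours: 69372 ÷ 3600 = 19 remainder 972
Minutes: 972 ÷ 60 = 16 remainder 12
Seconds: 12


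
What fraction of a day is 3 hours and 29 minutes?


Total minutes: 3×60 + 29 = 209
Day = 24×60 = 1440 minutes
Fraction = 209/1440 ≈ 0.1451
As a percentage: 209/1440 × 100 ≈ 14.51%

0.1451 (14.51%)


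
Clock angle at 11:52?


44.0°

Hour hand = 11×30 + 52×0.5 = 356.0°
Minute hand = 52×6 = 312°
Difference = |356.0 - 312| = 44.0°


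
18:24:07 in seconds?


Hours: 18 × 3600 = 64800
Minutes: 24 × 60 = 1440
Seconds: 7
Total = 64800 + 1440 + 7 = 66247

66247 seconds


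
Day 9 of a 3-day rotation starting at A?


Shifts: A, B, C
Start: A (index 0)
Day 9: (0 + 9 - 1) mod 3
= 8 mod 3
= 2
Index 2 → shift C

Shift C


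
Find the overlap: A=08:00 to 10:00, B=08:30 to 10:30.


Meeting A: 480-600 (in minutes from midnight)
Meeting B: 510-630
Overlap start = max(480, 510) = 510
Overlap end = min(600, 630) = 600
Overlap = max(0, 600 - 510) = 90 min

90 minutes


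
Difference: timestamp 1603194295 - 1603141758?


Difference = 1603194295 - 1603141758 = 52537 seconds
In hours: 52537 / 3600 ≈ 14.6
In days: 52537 / 86400 ≈ 0.61

52537 seconds (14.6 hours / 0.61 days)


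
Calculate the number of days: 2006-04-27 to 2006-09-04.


From April 27, 2006 to September 4, 2006
Rest of April 2006: 30 - 27 = 3
Full months: May 31, June 30, July 31, August 31
Days into September 2006: 4
Total = 3 + 31 + 30 + 31 + 31 + 4 = 130 days

130 days


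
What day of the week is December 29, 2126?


Zeller's congruence:
q=29, m=12, k=26, j=21
h = (29 + ⌊13×13/5⌋ + 26 + ⌊26/4⌋ + ⌊21/4⌋ - 2×21) mod 7
= (29 + 33 + 26 + 6 + 5 - 42) mod 7
= 57 mod 7 = 1
h=1 → Sunday

Sunday


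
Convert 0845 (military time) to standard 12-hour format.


8:45 AM

Hour: 8
8 < 12 → AM


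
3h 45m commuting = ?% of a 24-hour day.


15.6%

Time: 225 minutes
Day: 1440 minutes
Percentage = (225/1440) × 100 ≈ 15.6%


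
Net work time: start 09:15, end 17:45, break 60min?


7h 30m (450 minutes)

Total time = (17×60+45) - (9×60+15)
= 1065 - 555 = 510 min
Minus break: 510 - 60 = 450 min
= 7h 30m


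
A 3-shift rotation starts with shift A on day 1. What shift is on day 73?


Shift A

Shifts: A, B, C
Start: A (index 0)
Day 73: (0 + 73 - 1) mod 3
= 72 mod 3
= 0
Index 0 → shift A


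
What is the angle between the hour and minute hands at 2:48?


156.0°

Hour hand = 2×30 + 48×0.5 = 84.0°
Minute hand = 48×6 = 288°
Difference = |84.0 - 288| = 204.0°
Since > 180°: 360 - 204.0 = 156.0°


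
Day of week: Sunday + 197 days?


Monday

Start: Sunday (index 6)
(6 + 197) mod 7
= 203 mod 7
= 0
Index 0 → Monday


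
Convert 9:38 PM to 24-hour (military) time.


Input: 9:38 PM
PM: 9 + 12 = 21

21:38


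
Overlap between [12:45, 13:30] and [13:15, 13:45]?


15 minutes

Meeting A: 765-810 (in minutes from midnight)
Meeting B: 795-825
Overlap start = max(765, 795) = 795
Overlap end = min(810, 825) = 810
Overlap = max(0, 810 - 795) = 15 min


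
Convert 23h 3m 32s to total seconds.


83012 seconds

Hours: 23 × 3600 = 82800
Minutes: 3 × 60 = 180
Seconds: 32
Total = 82800 + 180 + 32 = 83012


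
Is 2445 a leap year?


Rules: divisible by 4 AND (not by 100 OR by 400)
2445 ÷ 4 = 611 remainder 1 → not divisible by 4
Not divisible by 4 → not a leap year

No


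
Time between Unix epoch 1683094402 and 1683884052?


789650 seconds (219.3 hours / 9.14 days)

Difference = 1683884052 - 1683094402 = 789650 seconds
In hours: 789650 / 3600 ≈ 219.3
In days: 789650 / 86400 ≈ 9.14


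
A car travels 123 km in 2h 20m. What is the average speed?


52.7 km/h

Distance: 123 km
Time: 2h 20m = 140 min = 140/60 = 7/3 hours
Speed = 123 ÷ (7/3) = 123 × 3 / 7 = 369/7 ≈ 52.7 km/h


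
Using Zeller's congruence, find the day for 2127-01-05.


Sunday

Zeller's congruence:
q=5, m=13, k=26, j=21
h = (5 + ⌊13×14/5⌋ + 26 + ⌊26/4⌋ + ⌊21/4⌋ - 2×21) mod 7
= (5 + 36 + 26 + 6 + 5 - 42) mod 7
= 36 mod 7 = 1
h=1 → Sunday


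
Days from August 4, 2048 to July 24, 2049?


354 days

From August 4, 2048 to July 24, 2049
Rest of August 2048: 31 - 4 = 27
Full months: September 30, October 31, November 30, December 31, January 31, February 2049 28, March 31, April 30, May 31, June 30
Days into July 2049: 24
Total = 27 + 30 + 31 + 30 + 31 + 31 + 28 + 31 + 30 + 31 + 30 + 24 = 354 days


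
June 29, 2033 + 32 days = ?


Start: June 29, 2033
Add 32 days
June 29 → July 1: 30 - 29 + 1 = 2 days (32 - 2 = 30 left)
July 1 + 30 = July 31, 2033

July 31, 2033


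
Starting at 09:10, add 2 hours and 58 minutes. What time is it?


12:08

Start: 550 minutes from midnight
Add: 178 minutes
Total: 728 minutes
Hours: 728 ÷ 60 = 12 remainder 8


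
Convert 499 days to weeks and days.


71 weeks 2 days

Weeks: 499 ÷ 7 = 71 remainder 2


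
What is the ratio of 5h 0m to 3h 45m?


Duration 1: 300 minutes
Duration 2: 225 minutes
Ratio = 300:225
GCD = 75
Simplified = 4:3
As a decimal: 4/3 ≈ 1.33

4:3 (1.33)


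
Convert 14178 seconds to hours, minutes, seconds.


Hours: 14178 ÷ 3600 = 3 remainder 3378
Minutes: 3378 ÷ 60 = 56 remainder 18
Seconds: 18

3h 56m 18s


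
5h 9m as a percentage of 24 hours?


0.2146 (21.46%)

Total minutes: 5×60 + 9 = 309
Day = 24×60 = 1440 minutes
Fraction = 309/1440 ≈ 0.2146
As a percentage: 309/1440 × 100 ≈ 21.46%


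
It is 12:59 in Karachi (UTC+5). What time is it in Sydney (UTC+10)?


17:59

Time difference = UTC+10 - UTC+5 = +5 hours
New hour = (12 + 5) mod 24
= 17 mod 24 = 17
Minutes unchanged → 17:59


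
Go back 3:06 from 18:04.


14:58

Start: 1084 minutes from midnight
Subtract: 186 minutes
Remaining: 1084 - 186 = 898
Hours: 14, Minutes: 58


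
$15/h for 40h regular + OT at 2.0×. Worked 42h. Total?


Regular: 40h × $15 = $600.00
Overtime: 42 - 40 = 2h
OT pay: 2h × $15 × 2.0 = $60.00
Total = $600.00 + $60.00 = $660.00

$660.00


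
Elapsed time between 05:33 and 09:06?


End time in minutes: 9×60 + 6 = 546
Start time in minutes: 5×60 + 33 = 333
Difference = 546 - 333 = 213 minutes
= 3 hours 33 minutes

3h 33m


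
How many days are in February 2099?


28 days

Month: February (month 2)
February: 28 or 29 (leap year)
2099 leap year? No


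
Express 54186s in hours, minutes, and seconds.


Hours: 54186 ÷ 3600 = 15 remainder 186
Minutes: 186 ÷ 60 = 3 remainder 6
Seconds: 6

15h 3m 6s


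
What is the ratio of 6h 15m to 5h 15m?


Duration 1: 375 minutes
Duration 2: 315 minutes
Ratio = 375:315
GCD = 15
Simplified = 25:21
As a decimal: 25/21 ≈ 1.19

25:21 (1.19)


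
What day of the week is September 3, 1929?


Tuesday

Zeller's congruence:
q=3, m=9, k=29, j=19
h = (3 + ⌊13×10/5⌋ + 29 + ⌊29/4⌋ + ⌊19/4⌋ - 2×19) mod 7
= (3 + 26 + 29 + 7 + 4 - 38) mod 7
= 31 mod 7 = 3
h=3 → Tuesday


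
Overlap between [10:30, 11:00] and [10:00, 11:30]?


Meeting A: 630-660 (in minutes from midnight)
Meeting B: 600-690
Overlap start = max(630, 600) = 630
Overlap end = min(660, 690) = 660
Overlap = max(0, 660 - 630) = 30 min

30 minutes


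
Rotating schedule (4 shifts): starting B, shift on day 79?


Shift D

Shifts: A, B, C, D
Start: B (index 1)
Day 79: (1 + 79 - 1) mod 4
= 79 mod 4
= 3
Index 3 → shift D


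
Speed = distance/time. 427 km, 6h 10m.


69.2 km/h

Distance: 427 km
Time: 6h 10m = 370 min = 370/60 = 37/6 hours
Speed = 427 ÷ (37/6) = 427 × 6 / 37 = 2562/37 ≈ 69.2 km/h


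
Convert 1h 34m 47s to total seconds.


Hours: 1 × 3600 = 3600
Minutes: 34 × 60 = 2040
Seconds: 47
Total = 3600 + 2040 + 47 = 5687

5687 seconds


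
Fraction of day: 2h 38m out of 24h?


0.1097 (10.97%)

Total minutes: 2×60 + 38 = 158
Day = 24×60 = 1440 minutes
Fraction = 158/1440 ≈ 0.1097
As a percentage: 158/1440 × 100 ≈ 10.97%


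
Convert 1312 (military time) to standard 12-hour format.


1:12 PM

Hour: 13
13 - 12 = 1 → PM


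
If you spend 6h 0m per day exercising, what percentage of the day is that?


25.0%

Time: 360 minutes
Day: 1440 minutes
Percentage = (360/1440) × 100 = 25.0%


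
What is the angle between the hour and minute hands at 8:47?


Hour hand = 8×30 + 47×0.5 = 263.5°
Minute hand = 47×6 = 282°
Difference = |263.5 - 282| = 18.5°

18.5°


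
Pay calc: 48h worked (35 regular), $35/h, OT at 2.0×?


$2135.00

Regular: 35h × $35 = $1225.00
Overtime: 48 - 35 = 13h
OT pay: 13h × $35 × 2.0 = $910.00
Total = $1225.00 + $910.00 = $2135.00


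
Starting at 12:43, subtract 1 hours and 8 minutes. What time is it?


11:35

Start: 763 minutes from midnight
Subtract: 68 minutes
Remaining: 763 - 68 = 695
Hours: 11, Minutes: 35


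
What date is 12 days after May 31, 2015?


June 12, 2015

Start: May 31, 2015
Add 12 days
May 31 → June 1: 31 - 31 + 1 = 1 days (12 - 1 = 11 left)
June 1 + 11 = June 12, 2015


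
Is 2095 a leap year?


No

Rules: divisible by 4 AND (not by 100 OR by 400)
2095 ÷ 4 = 523 remainder 3 → not divisible by 4
Not divisible by 4 → not a leap year


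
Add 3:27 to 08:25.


11:52

Start: 505 minutes from midnight
Add: 207 minutes
Total: 712 minutes
Hours: 712 ÷ 60 = 11 remainder 52


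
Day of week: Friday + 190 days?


Saturday

Start: Friday (index 4)
(4 + 190) mod 7
= 194 mod 7
= 5
Index 5 → Saturday


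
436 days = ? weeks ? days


Weeks: 436 ÷ 7 = 62 remainder 2

62 weeks 2 days


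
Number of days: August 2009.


Month: August (month 8)
August has 31 days

31 days


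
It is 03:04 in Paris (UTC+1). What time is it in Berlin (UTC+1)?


03:04

Time difference = UTC+1 - UTC+1 = +0 hours
New hour = (3 + 0) mod 24
= 3 mod 24 = 3
Minutes unchanged → 03:04


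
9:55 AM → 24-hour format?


09:55

Input: 9:55 AM
AM hour stays: 9


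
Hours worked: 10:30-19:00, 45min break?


Total time = (19×60+0) - (10×60+30)
= 1140 - 630 = 510 min
Minus break: 510 - 45 = 465 min
= 7h 45m

7h 45m (465 minutes)


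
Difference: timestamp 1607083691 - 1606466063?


Difference = 1607083691 - 1606466063 = 617628 seconds
In hours: 617628 / 3600 ≈ 171.6
In days: 617628 / 86400 ≈ 7.15

617628 seconds (171.6 hours / 7.15 days)


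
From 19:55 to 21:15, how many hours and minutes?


End time in minutes: 21×60 + 15 = 1275
Start time in minutes: 19×60 + 55 = 1195
Difference = 1275 - 1195 = 80 minutes
= 1 hours 20 minutes

1h 20m


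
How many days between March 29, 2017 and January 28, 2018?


305 days

From March 29, 2017 to January 28, 2018
Rest of March 2017: 31 - 29 = 2
Full months: April 30, May 31, June 30, July 31, August 31, September 30, October 31, November 30, December 31
Days into January 2018: 28
Total = 2 + 30 + 31 + 30 + 31 + 31 + 30 + 31 + 30 + 31 + 28 = 305 days


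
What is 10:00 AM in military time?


10:00

Input: 10:00 AM
AM hour stays: 10


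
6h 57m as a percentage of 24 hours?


Total minutes: 6×60 + 57 = 417
Day = 24×60 = 1440 minutes
Fraction = 417/1440 ≈ 0.2896
As a percentage: 417/1440 × 100 ≈ 28.96%

0.2896 (28.96%)


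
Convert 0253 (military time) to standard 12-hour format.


2:53 AM

Hour: 2
2 < 12 → AM


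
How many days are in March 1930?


Month: March (month 3)
March has 31 days

31 days


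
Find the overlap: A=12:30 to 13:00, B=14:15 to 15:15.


0 minutes

Meeting A: 750-780 (in minutes from midnight)
Meeting B: 855-915
Overlap start = max(750, 855) = 855
Overlap end = min(780, 915) = 780
Overlap = max(0, 780 - 855) = 0 min


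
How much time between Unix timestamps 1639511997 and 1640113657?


Difference = 1640113657 - 1639511997 = 601660 seconds
In hours: 601660 / 3600 ≈ 167.1
In days: 601660 / 86400 ≈ 6.96

601660 seconds (167.1 hours / 6.96 days)


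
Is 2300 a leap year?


No

Rules: divisible by 4 AND (not by 100 OR by 400)
2300 ÷ 4 = 575 exactly → divisible by 4
2300 ÷ 100 = 23 exactly → divisible by 100
2300 ÷ 400 = 5 remainder 300 → not divisible by 400
Divisible by 100 but not by 400 → not a leap year


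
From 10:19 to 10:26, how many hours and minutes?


End time in minutes: 10×60 + 26 = 626
Start time in minutes: 10×60 + 19 = 619
Difference = 626 - 619 = 7 minutes
= 0 hours 7 minutes

0h 7m


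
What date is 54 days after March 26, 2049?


May 19, 2049

Start: March 26, 2049
Add 54 days
March 26 → April 1: 31 - 26 + 1 = 6 days (54 - 6 = 48 left)
April 1 → May 1: 30 - 1 + 1 = 30 days (48 - 30 = 18 left)
May 1 + 18 = May 19, 2049


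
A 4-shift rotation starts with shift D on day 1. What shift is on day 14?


Shift A

Shifts: A, B, C, D
Start: D (index 3)
Day 14: (3 + 14 - 1) mod 4
= 16 mod 4
= 0
Index 0 → shift A


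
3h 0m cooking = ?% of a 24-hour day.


Time: 180 minutes
Day: 1440 minutes
Percentage = (180/1440) × 100 = 12.5%

12.5%


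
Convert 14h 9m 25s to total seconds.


Hours: 14 × 3600 = 50400
Minutes: 9 × 60 = 540
Seconds: 25
Total = 50400 + 540 + 25 = 50965

50965 seconds


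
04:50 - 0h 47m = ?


04:03

Start: 290 minutes from midnight
Subtract: 47 minutes
Remaining: 290 - 47 = 243
Hours: 4, Minutes: 3


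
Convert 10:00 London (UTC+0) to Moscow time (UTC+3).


13:00

Time difference = UTC+3 - UTC+0 = +3 hours
New hour = (10 + 3) mod 24
= 13 mod 24 = 13
Minutes unchanged → 13:00


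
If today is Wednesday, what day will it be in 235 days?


Start: Wednesday (index 2)
(2 + 235) mod 7
= 237 mod 7
= 6
Index 6 → Sunday

Sunday


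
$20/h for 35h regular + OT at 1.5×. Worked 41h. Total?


Regular: 35h × $20 = $700.00
Overtime: 41 - 35 = 6h
OT pay: 6h × $20 × 1.5 = $180.00
Total = $700.00 + $180.00 = $880.00

$880.00


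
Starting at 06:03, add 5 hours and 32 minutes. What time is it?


11:35

Start: 363 minutes from midnight
Add: 332 minutes
Total: 695 minutes
Hours: 695 ÷ 60 = 11 remainder 35


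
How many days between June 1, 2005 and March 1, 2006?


273 days

From June 1, 2005 to March 1, 2006
Rest of June 2005: 30 - 1 = 29
Full months: July 31, August 31, September 30, October 31, November 30, December 31, January 31, February 2006 28
Days into March 2006: 1
Total = 29 + 31 + 31 + 30 + 31 + 30 + 31 + 31 + 28 + 1 = 273 days


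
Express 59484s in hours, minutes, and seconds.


Hours: 59484 ÷ 3600 = 16 remainder 1884
Minutes: 1884 ÷ 60 = 31 remainder 24
Seconds: 24

16h 31m 24s


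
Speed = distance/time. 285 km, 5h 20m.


53.4 km/h

Distance: 285 km
Time: 5h 20m = 320 min = 320/60 = 16/3 hours
Speed = 285 ÷ (16/3) = 285 × 3 / 16 = 855/16 ≈ 53.4 km/h


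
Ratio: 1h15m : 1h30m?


Duration 1: 75 minutes
Duration 2: 90 minutes
Ratio = 75:90
GCD = 15
Simplified = 5:6
As a decimal: 5/6 ≈ 0.83

5:6 (0.83)


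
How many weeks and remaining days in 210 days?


Weeks: 210 ÷ 7 = 30 remainder 0

30 weeks 0 days


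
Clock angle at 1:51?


109.5°

Hour hand = 1×30 + 51×0.5 = 55.5°
Minute hand = 51×6 = 306°
Difference = |55.5 - 306| = 250.5°
Since > 180°: 360 - 250.5 = 109.5°


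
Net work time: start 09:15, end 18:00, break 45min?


Total time = (18×60+0) - (9×60+15)
= 1080 - 555 = 525 min
Minus break: 525 - 45 = 480 min
= 8h 0m

8h 0m (480 minutes)


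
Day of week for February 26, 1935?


Tuesday

Zeller's congruence:
q=26, m=14, k=34, j=19
h = (26 + ⌊13×15/5⌋ + 34 + ⌊34/4⌋ + ⌊19/4⌋ - 2×19) mod 7
= (26 + 39 + 34 + 8 + 4 - 38) mod 7
= 73 mod 7 = 3
h=3 → Tuesday


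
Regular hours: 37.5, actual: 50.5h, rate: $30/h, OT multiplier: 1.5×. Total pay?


Regular: 37.5h × $30 = $1125.00
Overtime: 50.5 - 37.5 = 13.0h
OT pay: 13.0h × $30 × 1.5 = $585.00
Total = $1125.00 + $585.00 = $1710.00

$1710.00


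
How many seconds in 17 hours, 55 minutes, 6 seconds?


64506 seconds

Hours: 17 × 3600 = 61200
Minutes: 55 × 60 = 3300
Seconds: 6
Total = 61200 + 3300 + 6 = 64506


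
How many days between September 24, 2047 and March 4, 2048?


162 days

From September 24, 2047 to March 4, 2048
Rest of September 2047: 30 - 24 = 6
Full months: October 31, November 30, December 31, January 31, February 2048 29
Days into March 2048: 4
Total = 6 + 31 + 30 + 31 + 31 + 29 + 4 = 162 days


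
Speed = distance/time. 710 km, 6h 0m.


118.3 km/h

Distance: 710 km
Time: 6 hours
Speed = 710 / 6 ≈ 118.3 km/h


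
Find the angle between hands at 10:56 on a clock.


8.0°

Hour hand = 10×30 + 56×0.5 = 328.0°
Minute hand = 56×6 = 336°
Difference = |328.0 - 336| = 8.0°


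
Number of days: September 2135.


30 days

Month: September (month 9)
September has 30 days


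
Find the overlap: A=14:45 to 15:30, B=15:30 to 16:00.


Meeting A: 885-930 (in minutes from midnight)
Meeting B: 930-960
Overlap start = max(885, 930) = 930
Overlap end = min(930, 960) = 930
Overlap = max(0, 930 - 930) = 0 min

0 minutes


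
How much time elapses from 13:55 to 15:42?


1h 47m

End time in minutes: 15×60 + 42 = 942
Start time in minutes: 13×60 + 55 = 835
Difference = 942 - 835 = 107 minutes
= 1 hours 47 minutes


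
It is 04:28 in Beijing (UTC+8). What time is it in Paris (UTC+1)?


21:28 (previous day)

Time difference = UTC+1 - UTC+8 = -7 hours
New hour = (4 -7) mod 24
= -3 mod 24 = 21
Minutes unchanged → 21:28; -3 < 0 → previous day


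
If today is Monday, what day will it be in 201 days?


Saturday

Start: Monday (index 0)
(0 + 201) mod 7
= 201 mod 7
= 5
Index 5 → Saturday


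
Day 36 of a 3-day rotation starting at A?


Shifts: A, B, C
Start: A (index 0)
Day 36: (0 + 36 - 1) mod 3
= 35 mod 3
= 2
Index 2 → shift C

Shift C


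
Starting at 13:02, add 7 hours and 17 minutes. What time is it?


Start: 782 minutes from midnight
Add: 437 minutes
Total: 1219 minutes
Hours: 1219 ÷ 60 = 20 remainder 19

20:19


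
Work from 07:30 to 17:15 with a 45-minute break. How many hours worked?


Total time = (17×60+15) - (7×60+30)
= 1035 - 450 = 585 min
Minus break: 585 - 45 = 540 min
= 9h 0m

9h 0m (540 minutes)


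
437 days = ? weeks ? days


62 weeks 3 days

Weeks: 437 ÷ 7 = 62 remainder 3


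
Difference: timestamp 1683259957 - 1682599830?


660127 seconds (183.4 hours / 7.64 days)

Difference = 1683259957 - 1682599830 = 660127 seconds
In hours: 660127 / 3600 ≈ 183.4
In days: 660127 / 86400 ≈ 7.64


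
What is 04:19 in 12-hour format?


4:19 AM

Hour: 4
4 < 12 → AM


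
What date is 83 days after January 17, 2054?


April 10, 2054

Start: January 17, 2054
Add 83 days
January 17 → February 1: 31 - 17 + 1 = 15 days (83 - 15 = 68 left)
February 1 → March 1: 28 - 1 + 1 = 28 days (68 - 28 = 40 left)
March 1 → April 1: 31 - 1 + 1 = 31 days (40 - 31 = 9 left)
April 1 + 9 = April 10, 2054


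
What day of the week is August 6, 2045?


Zeller's congruence:
q=6, m=8, k=45, j=20
h = (6 + ⌊13×9/5⌋ + 45 + ⌊45/4⌋ + ⌊20/4⌋ - 2×20) mod 7
= (6 + 23 + 45 + 11 + 5 - 40) mod 7
= 50 mod 7 = 1
h=1 → Sunday

Sunday


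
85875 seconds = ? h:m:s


23h 51m 15s

Hours: 85875 ÷ 3600 = 23 remainder 3075
Minutes: 3075 ÷ 60 = 51 remainder 15
Seconds: 15


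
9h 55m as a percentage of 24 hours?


Total minutes: 9×60 + 55 = 595
Day = 24×60 = 1440 minutes
Fraction = 595/1440 ≈ 0.4132
As a percentage: 595/1440 × 100 ≈ 41.32%

0.4132 (41.32%)


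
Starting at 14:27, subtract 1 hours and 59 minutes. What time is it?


12:28

Start: 867 minutes from midnight
Subtract: 119 minutes
Remaining: 867 - 119 = 748
Hours: 12, Minutes: 28


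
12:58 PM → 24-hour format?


Input: 12:58 PM
12 PM → 12 (noon)

12:58


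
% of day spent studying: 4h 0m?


Time: 240 minutes
Day: 1440 minutes
Percentage = (240/1440) × 100 ≈ 16.7%

16.7%


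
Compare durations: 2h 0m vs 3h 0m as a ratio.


Duration 1: 120 minutes
Duration 2: 180 minutes
Ratio = 120:180
GCD = 60
Simplified = 2:3
As a decimal: 2/3 ≈ 0.67

2:3 (0.67)


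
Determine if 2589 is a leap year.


No

Rules: divisible by 4 AND (not by 100 OR by 400)
2589 ÷ 4 = 647 remainder 1 → not divisible by 4
Not divisible by 4 → not a leap year


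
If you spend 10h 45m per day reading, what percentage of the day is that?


44.8%

Time: 645 minutes
Day: 1440 minutes
Percentage = (645/1440) × 100 ≈ 44.8%


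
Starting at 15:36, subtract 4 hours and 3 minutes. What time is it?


11:33

Start: 936 minutes from midnight
Subtract: 243 minutes
Remaining: 936 - 243 = 693
Hours: 11, Minutes: 33


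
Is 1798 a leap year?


No

Rules: divisible by 4 AND (not by 100 OR by 400)
1798 ÷ 4 = 449 remainder 2 → not divisible by 4
Not divisible by 4 → not a leap year


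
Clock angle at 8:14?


Hour hand = 8×30 + 14×0.5 = 247.0°
Minute hand = 14×6 = 84°
Difference = |247.0 - 84| = 163.0°

163.0°


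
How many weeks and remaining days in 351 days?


50 weeks 1 days

Weeks: 351 ÷ 7 = 50 remainder 1


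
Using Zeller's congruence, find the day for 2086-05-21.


Tuesday

Zeller's congruence:
q=21, m=5, k=86, j=20
h = (21 + ⌊13×6/5⌋ + 86 + ⌊86/4⌋ + ⌊20/4⌋ - 2×20) mod 7
= (21 + 15 + 86 + 21 + 5 - 40) mod 7
= 108 mod 7 = 3
h=3 → Tuesday


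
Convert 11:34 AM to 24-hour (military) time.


11:34

Input: 11:34 AM
AM hour stays: 11


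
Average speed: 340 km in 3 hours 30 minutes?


Distance: 340 km
Time: 3h 30m = 210 min = 210/60 = 7/2 hours
Speed = 340 ÷ (7/2) = 340 × 2 / 7 = 680/7 ≈ 97.1 km/h

97.1 km/h


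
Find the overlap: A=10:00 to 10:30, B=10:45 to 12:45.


Meeting A: 600-630 (in minutes from midnight)
Meeting B: 645-765
Overlap start = max(600, 645) = 645
Overlap end = min(630, 765) = 630
Overlap = max(0, 630 - 645) = 0 min

0 minutes


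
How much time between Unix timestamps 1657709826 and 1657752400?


Difference = 1657752400 - 1657709826 = 42574 seconds
In hours: 42574 / 3600 ≈ 11.8
In days: 42574 / 86400 ≈ 0.49

42574 seconds (11.8 hours / 0.49 days)


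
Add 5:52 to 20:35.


02:27 (next day)

Start: 1235 minutes from midnight
Add: 352 minutes
Total: 1587 minutes
Hours: 1587 ÷ 60 = 26 remainder 27
26 ≥ 24 → 26 - 24 = 2 (next day)


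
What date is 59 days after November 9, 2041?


January 7, 2042

Start: November 9, 2041
Add 59 days
November 9 → December 1: 30 - 9 + 1 = 22 days (59 - 22 = 37 left)
December 1 → January 1: 31 - 1 + 1 = 31 days (37 - 31 = 6 left)
January 1 + 6 = January 7, 2042


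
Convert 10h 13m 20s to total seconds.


36800 seconds

Hours: 10 × 3600 = 36000
Minutes: 13 × 60 = 780
Seconds: 20
Total = 36000 + 780 + 20 = 36800


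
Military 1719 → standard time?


Hour: 17
17 - 12 = 5 → PM

5:19 PM


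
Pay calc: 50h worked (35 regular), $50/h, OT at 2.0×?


Regular: 35h × $50 = $1750.00
Overtime: 50 - 35 = 15h
OT pay: 15h × $50 × 2.0 = $1500.00
Total = $1750.00 + $1500.00 = $3250.00

$3250.00


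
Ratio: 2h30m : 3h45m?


Duration 1: 150 minutes
Duration 2: 225 minutes
Ratio = 150:225
GCD = 75
Simplified = 2:3
As a decimal: 2/3 ≈ 0.67

2:3 (0.67)


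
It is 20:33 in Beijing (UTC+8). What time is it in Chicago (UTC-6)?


Time difference = UTC-6 - UTC+8 = -14 hours
New hour = (20 -14) mod 24
= 6 mod 24 = 6
Minutes unchanged → 06:33

06:33


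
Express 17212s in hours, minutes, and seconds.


Hours: 17212 ÷ 3600 = 4 remainder 2812
Minutes: 2812 ÷ 60 = 46 remainder 52
Seconds: 52

4h 46m 52s


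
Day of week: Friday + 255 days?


Start: Friday (index 4)
(4 + 255) mod 7
= 259 mod 7
= 0
Index 0 → Monday

Monday


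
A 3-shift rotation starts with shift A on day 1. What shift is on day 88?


Shifts: A, B, C
Start: A (index 0)
Day 88: (0 + 88 - 1) mod 3
= 87 mod 3
= 0
Index 0 → shift A

Shift A


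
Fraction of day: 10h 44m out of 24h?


0.4472 (44.72%)

Total minutes: 10×60 + 44 = 644
Day = 24×60 = 1440 minutes
Fraction = 644/1440 ≈ 0.4472
As a percentage: 644/1440 × 100 ≈ 44.72%


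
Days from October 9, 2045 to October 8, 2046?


364 days

From October 9, 2045 to October 8, 2046
Rest of October 2045: 31 - 9 = 22
Full months: November 30, December 31, January 31, February 2046 28, March 31, April 30, May 31, June 30, July 31, August 31, September 30
Days into October 2046: 8
Total = 22 + 30 + 31 + 31 + 28 + 31 + 30 + 31 + 30 + 31 + 31 + 30 + 8 = 364 days


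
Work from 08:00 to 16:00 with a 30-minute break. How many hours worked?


7h 30m (450 minutes)

Total time = (16×60+0) - (8×60+0)
= 960 - 480 = 480 min
Minus break: 480 - 30 = 450 min
= 7h 30m


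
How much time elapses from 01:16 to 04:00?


End time in minutes: 4×60 + 0 = 240
Start time in minutes: 1×60 + 16 = 76
Difference = 240 - 76 = 164 minutes
= 2 hours 44 minutes

2h 44m


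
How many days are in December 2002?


Month: December (month 12)
December has 31 days

31 days


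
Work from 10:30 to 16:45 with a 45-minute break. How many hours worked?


Total time = (16×60+45) - (10×60+30)
= 1005 - 630 = 375 min
Minus break: 375 - 45 = 330 min
= 5h 30m

5h 30m (330 minutes)


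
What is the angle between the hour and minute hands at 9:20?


160.0°

Hour hand = 9×30 + 20×0.5 = 280.0°
Minute hand = 20×6 = 120°
Difference = |280.0 - 120| = 160.0°


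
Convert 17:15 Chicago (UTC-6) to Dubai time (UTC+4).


Time difference = UTC+4 - UTC-6 = +10 hours
New hour = (17 + 10) mod 24
= 27 mod 24 = 3
Minutes unchanged → 03:15; 27 ≥ 24 → next day

03:15 (next day)


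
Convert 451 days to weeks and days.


64 weeks 3 days

Weeks: 451 ÷ 7 = 64 remainder 3


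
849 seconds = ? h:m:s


Hours: 849 ÷ 3600 = 0 remainder 849
Minutes: 849 ÷ 60 = 14 remainder 9
Seconds: 9

0h 14m 9s


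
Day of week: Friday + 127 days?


Saturday

Start: Friday (index 4)
(4 + 127) mod 7
= 131 mod 7
= 5
Index 5 → Saturday


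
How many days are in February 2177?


Month: February (month 2)
February: 28 or 29 (leap year)
2177 leap year? No

28 days


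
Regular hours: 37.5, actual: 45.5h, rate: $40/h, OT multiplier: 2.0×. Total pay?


Regular: 37.5h × $40 = $1500.00
Overtime: 45.5 - 37.5 = 8.0h
OT pay: 8.0h × $40 × 2.0 = $640.00
Total = $1500.00 + $640.00 = $2140.00

$2140.00


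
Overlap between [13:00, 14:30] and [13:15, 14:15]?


Meeting A: 780-870 (in minutes from midnight)
Meeting B: 795-855
Overlap start = max(780, 795) = 795
Overlap end = min(870, 855) = 855
Overlap = max(0, 855 - 795) = 60 min

60 minutes


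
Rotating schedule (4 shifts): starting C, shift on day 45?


Shift C

Shifts: A, B, C, D
Start: C (index 2)
Day 45: (2 + 45 - 1) mod 4
= 46 mod 4
= 2
Index 2 → shift C


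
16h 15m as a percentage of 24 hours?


0.6771 (67.71%)

Total minutes: 16×60 + 15 = 975
Day = 24×60 = 1440 minutes
Fraction = 975/1440 ≈ 0.6771
As a percentage: 975/1440 × 100 ≈ 67.71%


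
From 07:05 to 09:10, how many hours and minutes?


2h 5m

End time in minutes: 9×60 + 10 = 550
Start time in minutes: 7×60 + 5 = 425
Difference = 550 - 425 = 125 minutes
= 2 hours 5 minutes


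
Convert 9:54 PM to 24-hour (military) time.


Input: 9:54 PM
PM: 9 + 12 = 21

21:54


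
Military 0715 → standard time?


Hour: 7
7 < 12 → AM

7:15 AM


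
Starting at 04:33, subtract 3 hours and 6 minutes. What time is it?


Start: 273 minutes from midnight
Subtract: 186 minutes
Remaining: 273 - 186 = 87
Hours: 1, Minutes: 27

01:27


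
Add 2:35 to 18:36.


Start: 1116 minutes from midnight
Add: 155 minutes
Total: 1271 minutes
Hours: 1271 ÷ 60 = 21 remainder 11

21:11


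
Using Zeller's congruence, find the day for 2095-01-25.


Tuesday

Zeller's congruence:
q=25, m=13, k=94, j=20
h = (25 + ⌊13×14/5⌋ + 94 + ⌊94/4⌋ + ⌊20/4⌋ - 2×20) mod 7
= (25 + 36 + 94 + 23 + 5 - 40) mod 7
= 143 mod 7 = 3
h=3 → Tuesday


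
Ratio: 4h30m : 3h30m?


Duration 1: 270 minutes
Duration 2: 210 minutes
Ratio = 270:210
GCD = 30
Simplified = 9:7
As a decimal: 9/7 ≈ 1.29

9:7 (1.29)


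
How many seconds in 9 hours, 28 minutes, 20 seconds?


Hours: 9 × 3600 = 32400
Minutes: 28 × 60 = 1680
Seconds: 20
Total = 32400 + 1680 + 20 = 34100

34100 seconds


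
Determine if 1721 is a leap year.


Rules: divisible by 4 AND (not by 100 OR by 400)
1721 ÷ 4 = 430 remainder 1 → not divisible by 4
Not divisible by 4 → not a leap year

No


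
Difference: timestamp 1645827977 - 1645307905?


Difference = 1645827977 - 1645307905 = 520072 seconds
In hours: 520072 / 3600 ≈ 144.5
In days: 520072 / 86400 ≈ 6.02

520072 seconds (144.5 hours / 6.02 days)


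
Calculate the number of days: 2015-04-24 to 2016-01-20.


From April 24, 2015 to January 20, 2016
Rest of April 2015: 30 - 24 = 6
Full months: May 31, June 30, July 31, August 31, September 30, October 31, November 30, December 31
Days into January 2016: 20
Total = 6 + 31 + 30 + 31 + 31 + 30 + 31 + 30 + 31 + 20 = 271 days

271 days


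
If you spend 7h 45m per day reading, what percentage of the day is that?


32.3%

Time: 465 minutes
Day: 1440 minutes
Percentage = (465/1440) × 100 ≈ 32.3%


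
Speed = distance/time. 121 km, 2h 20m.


51.9 km/h

Distance: 121 km
Time: 2h 20m = 140 min = 140/60 = 7/3 hours
Speed = 121 ÷ (7/3) = 121 × 3 / 7 = 363/7 ≈ 51.9 km/h


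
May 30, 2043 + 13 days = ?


June 12, 2043

Start: May 30, 2043
Add 13 days
May 30 → June 1: 31 - 30 + 1 = 2 days (13 - 2 = 11 left)
June 1 + 11 = June 12, 2043


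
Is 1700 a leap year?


No

Rules: divisible by 4 AND (not by 100 OR by 400)
1700 ÷ 4 = 425 exactly → divisible by 4
1700 ÷ 100 = 17 exactly → divisible by 100
1700 ÷ 400 = 4 remainder 100 → not divisible by 400
Divisible by 100 but not by 400 → not a leap year


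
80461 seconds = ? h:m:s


Hours: 80461 ÷ 3600 = 22 remainder 1261
Minutes: 1261 ÷ 60 = 21 remainder 1
Seconds: 1

22h 21m 1s


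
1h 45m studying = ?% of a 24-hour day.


7.3%

Time: 105 minutes
Day: 1440 minutes
Percentage = (105/1440) × 100 ≈ 7.3%


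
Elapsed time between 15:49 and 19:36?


3h 47m

End time in minutes: 19×60 + 36 = 1176
Start time in minutes: 15×60 + 49 = 949
Difference = 1176 - 949 = 227 minutes
= 3 hours 47 minutes


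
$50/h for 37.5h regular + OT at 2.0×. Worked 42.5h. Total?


$2375.00

Regular: 37.5h × $50 = $1875.00
Overtime: 42.5 - 37.5 = 5.0h
OT pay: 5.0h × $50 × 2.0 = $500.00
Total = $1875.00 + $500.00 = $2375.00


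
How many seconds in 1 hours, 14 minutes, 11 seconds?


Hours: 1 × 3600 = 3600
Minutes: 14 × 60 = 840
Seconds: 11
Total = 3600 + 840 + 11 = 4451

4451 seconds


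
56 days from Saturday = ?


Start: Saturday (index 5)
(5 + 56) mod 7
= 61 mod 7
= 5
Index 5 → Saturday

Saturday


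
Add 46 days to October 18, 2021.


Start: October 18, 2021
Add 46 days
October 18 → November 1: 31 - 18 + 1 = 14 days (46 - 14 = 32 left)
November 1 → December 1: 30 - 1 + 1 = 30 days (32 - 30 = 2 left)
December 1 + 2 = December 3, 2021

December 3, 2021


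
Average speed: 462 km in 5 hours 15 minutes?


88.0 km/h

Distance: 462 km
Time: 5h 15m = 315 min = 315/60 = 21/4 hours
Speed = 462 ÷ (21/4) = 462 × 4 / 21 = 1848/21 = 88.0 km/h


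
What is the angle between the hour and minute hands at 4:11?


59.5°

Hour hand = 4×30 + 11×0.5 = 125.5°
Minute hand = 11×6 = 66°
Difference = |125.5 - 66| = 59.5°


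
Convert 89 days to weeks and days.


Weeks: 89 ÷ 7 = 12 remainder 5

12 weeks 5 days


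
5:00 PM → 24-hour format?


Input: 5:00 PM
PM: 5 + 12 = 17

17:00


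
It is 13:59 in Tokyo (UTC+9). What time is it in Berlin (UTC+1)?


Time difference = UTC+1 - UTC+9 = -8 hours
New hour = (13 -8) mod 24
= 5 mod 24 = 5
Minutes unchanged → 05:59

05:59


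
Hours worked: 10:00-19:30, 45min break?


8h 45m (525 minutes)

Total time = (19×60+30) - (10×60+0)
= 1170 - 600 = 570 min
Minus break: 570 - 45 = 525 min
= 8h 45m


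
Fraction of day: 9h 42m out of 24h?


0.4042 (40.42%)

Total minutes: 9×60 + 42 = 582
Day = 24×60 = 1440 minutes
Fraction = 582/1440 ≈ 0.4042
As a percentage: 582/1440 × 100 ≈ 40.42%


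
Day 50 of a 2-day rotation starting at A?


Shift B

Shifts: A, B
Start: A (index 0)
Day 50: (0 + 50 - 1) mod 2
= 49 mod 2
= 1
Index 1 → shift B


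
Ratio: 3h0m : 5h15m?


Duration 1: 180 minutes
Duration 2: 315 minutes
Ratio = 180:315
GCD = 45
Simplified = 4:7
As a decimal: 4/7 ≈ 0.57

4:7 (0.57)


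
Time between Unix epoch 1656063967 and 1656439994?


Difference = 1656439994 - 1656063967 = 376027 seconds
In hours: 376027 / 3600 ≈ 104.5
In days: 376027 / 86400 ≈ 4.35

376027 seconds (104.5 hours / 4.35 days)


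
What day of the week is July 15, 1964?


Wednesday

Zeller's congruence:
q=15, m=7, k=64, j=19
h = (15 + ⌊13×8/5⌋ + 64 + ⌊64/4⌋ + ⌊19/4⌋ - 2×19) mod 7
= (15 + 20 + 64 + 16 + 4 - 38) mod 7
= 81 mod 7 = 4
h=4 → Wednesday


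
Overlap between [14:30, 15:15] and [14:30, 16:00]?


45 minutes

Meeting A: 870-915 (in minutes from midnight)
Meeting B: 870-960
Overlap start = max(870, 870) = 870
Overlap end = min(915, 960) = 915
Overlap = max(0, 915 - 870) = 45 min


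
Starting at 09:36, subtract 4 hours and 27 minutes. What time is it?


05:09

Start: 576 minutes from midnight
Subtract: 267 minutes
Remaining: 576 - 267 = 309
Hours: 5, Minutes: 9


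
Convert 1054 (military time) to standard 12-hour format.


10:54 AM

Hour: 10
10 < 12 → AM


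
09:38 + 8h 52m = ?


18:30

Start: 578 minutes from midnight
Add: 532 minutes
Total: 1110 minutes
Hours: 1110 ÷ 60 = 18 remainder 30


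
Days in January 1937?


31 days

Month: January (month 1)
January has 31 days


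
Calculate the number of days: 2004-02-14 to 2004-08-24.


From February 14, 2004 to August 24, 2004
Rest of February 2004: 29 - 14 = 15
Full months: March 31, April 30, May 31, June 30, July 31
Days into August 2004: 24
Total = 15 + 31 + 30 + 31 + 30 + 31 + 24 = 192 days

192 days


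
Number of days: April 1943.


Month: April (month 4)
April has 30 days

30 days


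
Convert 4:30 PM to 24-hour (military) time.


Input: 4:30 PM
PM: 4 + 12 = 16

16:30


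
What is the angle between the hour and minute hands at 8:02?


131.0°

Hour hand = 8×30 + 2×0.5 = 241.0°
Minute hand = 2×6 = 12°
Difference = |241.0 - 12| = 229.0°
Since > 180°: 360 - 229.0 = 131.0°


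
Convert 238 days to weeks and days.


Weeks: 238 ÷ 7 = 34 remainder 0

34 weeks 0 days


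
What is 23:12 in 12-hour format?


11:12 PM

Hour: 23
23 - 12 = 11 → PM


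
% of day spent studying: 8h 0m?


33.3%

Time: 480 minutes
Day: 1440 minutes
Percentage = (480/1440) × 100 ≈ 33.3%


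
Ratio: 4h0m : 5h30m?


8:11 (0.73)

Duration 1: 240 minutes
Duration 2: 330 minutes
Ratio = 240:330
GCD = 30
Simplified = 8:11
As a decimal: 8/11 ≈ 0.73


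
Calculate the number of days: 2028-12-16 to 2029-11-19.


From December 16, 2028 to November 19, 2029
Rest of December 2028: 31 - 16 = 15
Full months: January 31, February 2029 28, March 31, April 30, May 31, June 30, July 31, August 31, September 30, October 31
Days into November 2029: 19
Total = 15 + 31 + 28 + 31 + 30 + 31 + 30 + 31 + 31 + 30 + 31 + 19 = 338 days

338 days


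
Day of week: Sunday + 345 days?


Tuesday

Start: Sunday (index 6)
(6 + 345) mod 7
= 351 mod 7
= 1
Index 1 → Tuesday


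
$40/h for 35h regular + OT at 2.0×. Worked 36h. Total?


Regular: 35h × $40 = $1400.00
Overtime: 36 - 35 = 1h
OT pay: 1h × $40 × 2.0 = $80.00
Total = $1400.00 + $80.00 = $1480.00

$1480.00


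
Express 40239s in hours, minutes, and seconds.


11h 10m 39s

Hours: 40239 ÷ 3600 = 11 remainder 639
Minutes: 639 ÷ 60 = 10 remainder 39
Seconds: 39


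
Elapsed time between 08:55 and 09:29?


End time in minutes: 9×60 + 29 = 569
Start time in minutes: 8×60 + 55 = 535
Difference = 569 - 535 = 34 minutes
= 0 hours 34 minutes

0h 34m


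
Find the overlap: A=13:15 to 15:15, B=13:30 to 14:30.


60 minutes

Meeting A: 795-915 (in minutes from midnight)
Meeting B: 810-870
Overlap start = max(795, 810) = 810
Overlap end = min(915, 870) = 870
Overlap = max(0, 870 - 810) = 60 min


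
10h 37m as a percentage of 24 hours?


0.4424 (44.24%)

Total minutes: 10×60 + 37 = 637
Day = 24×60 = 1440 minutes
Fraction = 637/1440 ≈ 0.4424
As a percentage: 637/1440 × 100 ≈ 44.24%


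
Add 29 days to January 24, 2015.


February 22, 2015

Start: January 24, 2015
Add 29 days
January 24 → February 1: 31 - 24 + 1 = 8 days (29 - 8 = 21 left)
February 1 + 21 = February 22, 2015


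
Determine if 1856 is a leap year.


Yes

Rules: divisible by 4 AND (not by 100 OR by 400)
1856 ÷ 4 = 464 exactly → divisible by 4
1856 ÷ 100 = 18 remainder 56 → not divisible by 100
Divisible by 4 but not by 100 → leap year


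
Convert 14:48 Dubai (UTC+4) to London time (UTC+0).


10:48

Time difference = UTC+0 - UTC+4 = -4 hours
New hour = (14 -4) mod 24
= 10 mod 24 = 10
Minutes unchanged → 10:48


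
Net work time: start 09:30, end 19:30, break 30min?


9h 30m (570 minutes)

Total time = (19×60+30) - (9×60+30)
= 1170 - 570 = 600 min
Minus break: 600 - 30 = 570 min
= 9h 30m


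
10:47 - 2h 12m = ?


Start: 647 minutes from midnight
Subtract: 132 minutes
Remaining: 647 - 132 = 515
Hours: 8, Minutes: 35

08:35


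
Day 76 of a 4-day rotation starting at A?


Shifts: A, B, C, D
Start: A (index 0)
Day 76: (0 + 76 - 1) mod 4
= 75 mod 4
= 3
Index 3 → shift D

Shift D


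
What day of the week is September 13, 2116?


Zeller's congruence:
q=13, m=9, k=16, j=21
h = (13 + ⌊13×10/5⌋ + 16 + ⌊16/4⌋ + ⌊21/4⌋ - 2×21) mod 7
= (13 + 26 + 16 + 4 + 5 - 42) mod 7
= 22 mod 7 = 1
h=1 → Sunday

Sunday


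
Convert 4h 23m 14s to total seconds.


15794 seconds

Hours: 4 × 3600 = 14400
Minutes: 23 × 60 = 1380
Seconds: 14
Total = 14400 + 1380 + 14 = 15794


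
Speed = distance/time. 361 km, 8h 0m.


Distance: 361 km
Time: 8 hours
Speed = 361 / 8 ≈ 45.1 km/h

45.1 km/h


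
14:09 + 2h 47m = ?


Start: 849 minutes from midnight
Add: 167 minutes
Total: 1016 minutes
Hours: 1016 ÷ 60 = 16 remainder 56

16:56


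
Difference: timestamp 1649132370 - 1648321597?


810773 seconds (225.2 hours / 9.38 days)

Difference = 1649132370 - 1648321597 = 810773 seconds
In hours: 810773 / 3600 ≈ 225.2
In days: 810773 / 86400 ≈ 9.38
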